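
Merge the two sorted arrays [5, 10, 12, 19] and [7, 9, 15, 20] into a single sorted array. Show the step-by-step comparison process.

Merging process:

Compare 5 vs 7: take 5 from left. Merged: [5]
Compare 10 vs 7: take 7 from right. Merged: [5, 7]
Compare 10 vs 9: take 9 from right. Merged: [5, 7, 9]
Compare 10 vs 15: take 10 from left. Merged: [5, 7, 9, 10]
Compare 12 vs 15: take 12 from left. Merged: [5, 7, 9, 10, 12]
Compare 19 vs 15: take 15 from right. Merged: [5, 7, 9, 10, 12, 15]
Compare 19 vs 20: take 19 from left. Merged: [5, 7, 9, 10, 12, 15, 19]
Append remaining from right: [20]. Merged: [5, 7, 9, 10, 12, 15, 19, 20]

Final merged array: [5, 7, 9, 10, 12, 15, 19, 20]
Total comparisons: 7

The merged array is [5, 7, 9, 10, 12, 15, 19, 20], requiring 7 comparisons. The merge step runs in O(n) time where n is the total number of elements.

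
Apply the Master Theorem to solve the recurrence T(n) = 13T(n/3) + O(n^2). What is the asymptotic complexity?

Master Theorem for T(n) = 13T(n/3) + O(n^2):

a = 13, b = 3, c = 2
log_b(a) = log_3(13) = 2.3347

Case 1: c = 2 < log_3(13) = 2.3347
T(n) = O(n^(log_3 13))

For T(n) = 13T(n/3) + O(n^2): log_3(13) = 2.3347. This is Case 1 of the Master Theorem (c < log_b(a), work dominated by leaves), giving O(n^(log_3 13)).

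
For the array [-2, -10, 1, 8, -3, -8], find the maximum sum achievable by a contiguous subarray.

Using Kadane's algorithm on [-2, -10, 1, 8, -3, -8]:

Scanning through the array:
Position 1 (value -10): max_ending_here = -10, max_so_far = -2
Position 2 (value 1): max_ending_here = 1, max_so_far = 1
Position 3 (value 8): max_ending_here = 9, max_so_far = 9
Position 4 (value -3): max_ending_here = 6, max_so_far = 9
Position 5 (value -8): max_ending_here = -2, max_so_far = 9

Maximum subarray: [1, 8]
Maximum sum: 9

The maximum subarray is [1, 8] with sum 9. This subarray runs from index 2 to index 3.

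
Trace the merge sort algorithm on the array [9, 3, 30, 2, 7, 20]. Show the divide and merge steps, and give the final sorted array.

Merge sort trace:

Split: [9, 3, 30, 2, 7, 20] -> [9, 3, 30] and [2, 7, 20]
  Split: [9, 3, 30] -> [9] and [3, 30]
    Split: [3, 30] -> [3] and [30]
    Merge: [3] + [30] -> [3, 30]
  Merge: [9] + [3, 30] -> [3, 9, 30]
  Split: [2, 7, 20] -> [2] and [7, 20]
    Split: [7, 20] -> [7] and [20]
    Merge: [7] + [20] -> [7, 20]
  Merge: [2] + [7, 20] -> [2, 7, 20]
Merge: [3, 9, 30] + [2, 7, 20] -> [2, 3, 7, 9, 20, 30]

Final sorted array: [2, 3, 7, 9, 20, 30]

The merge sort proceeds by recursively splitting the array and merging sorted halves.
After all merges, the sorted array is [2, 3, 7, 9, 20, 30].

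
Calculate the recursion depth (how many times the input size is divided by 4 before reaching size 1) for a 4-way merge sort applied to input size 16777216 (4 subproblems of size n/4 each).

For divide and conquer with division factor 4:

Problem sizes at each level:
Level 0: 16777216
Level 1: 4194304
Level 2: 1048576
Level 3: 262144
Level 4: 65536
Level 5: 16384
Level 6: 4096
Level 7: 1024
Level 8: 256
Level 9: 64
Level 10: 16
Level 11: 4
Level 12: 1

The root is level 0 and the size-1 base case is level 12 (the tree spans levels 0 through 12, i.e. 13 levels counting the root), so the depth is the number of divisions: log_4(16777216) = 12

The recursion tree depth is log_4(16777216) = 12. At each level, the problem size is divided by 4, so it takes 12 divisions to reduce to a base case of size 1. The algorithm makes 4 recursive calls at each level.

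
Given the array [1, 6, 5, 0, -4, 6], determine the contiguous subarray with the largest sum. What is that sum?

Using Kadane's algorithm on [1, 6, 5, 0, -4, 6]:

Scanning through the array:
Position 1 (value 6): max_ending_here = 7, max_so_far = 7
Position 2 (value 5): max_ending_here = 12, max_so_far = 12
Position 3 (value 0): max_ending_here = 12, max_so_far = 12
Position 4 (value -4): max_ending_here = 8, max_so_far = 12
Position 5 (value 6): max_ending_here = 14, max_so_far = 14

Maximum subarray: [1, 6, 5, 0, -4, 6]
Maximum sum: 14

The maximum subarray is [1, 6, 5, 0, -4, 6] with sum 14. This subarray runs from index 0 to index 5.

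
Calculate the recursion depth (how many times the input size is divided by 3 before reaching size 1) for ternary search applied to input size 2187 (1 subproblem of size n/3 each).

For divide and conquer with division factor 3:

Problem sizes at each level:
Level 0: 2187
Level 1: 729
Level 2: 243
Level 3: 81
Level 4: 27
Level 5: 9
Level 6: 3
Level 7: 1

The root is level 0 and the size-1 base case is level 7 (the tree spans levels 0 through 7, i.e. 8 levels counting the root), so the depth is the number of divisions: log_3(2187) = 7

The recursion tree depth is log_3(2187) = 7. At each level, the problem size is divided by 3, so it takes 7 divisions to reduce to a base case of size 1. The algorithm makes 1 recursive call at each level.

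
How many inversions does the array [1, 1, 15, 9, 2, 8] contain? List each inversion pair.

Finding inversions in [1, 1, 15, 9, 2, 8]:

(2, 3): arr[2]=15 > arr[3]=9
(2, 4): arr[2]=15 > arr[4]=2
(2, 5): arr[2]=15 > arr[5]=8
(3, 4): arr[3]=9 > arr[4]=2
(3, 5): arr[3]=9 > arr[5]=8

Total inversions: 5

The array has 5 inversion(s): (2,3), (2,4), (2,5), (3,4), (3,5). Each pair (i,j) satisfies i < j and arr[i] > arr[j].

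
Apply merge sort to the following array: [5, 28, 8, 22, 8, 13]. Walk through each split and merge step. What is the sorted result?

Merge sort trace:

Split: [5, 28, 8, 22, 8, 13] -> [5, 28, 8] and [22, 8, 13]
  Split: [5, 28, 8] -> [5] and [28, 8]
    Split: [28, 8] -> [28] and [8]
    Merge: [28] + [8] -> [8, 28]
  Merge: [5] + [8, 28] -> [5, 8, 28]
  Split: [22, 8, 13] -> [22] and [8, 13]
    Split: [8, 13] -> [8] and [13]
    Merge: [8] + [13] -> [8, 13]
  Merge: [22] + [8, 13] -> [8, 13, 22]
Merge: [5, 8, 28] + [8, 13, 22] -> [5, 8, 8, 13, 22, 28]

Final sorted array: [5, 8, 8, 13, 22, 28]

The merge sort proceeds by recursively splitting the array and merging sorted halves.
After all merges, the sorted array is [5, 8, 8, 13, 22, 28].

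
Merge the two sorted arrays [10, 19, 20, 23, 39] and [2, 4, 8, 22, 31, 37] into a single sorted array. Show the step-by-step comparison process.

Merging process:

Compare 10 vs 2: take 2 from right. Merged: [2]
Compare 10 vs 4: take 4 from right. Merged: [2, 4]
Compare 10 vs 8: take 8 from right. Merged: [2, 4, 8]
Compare 10 vs 22: take 10 from left. Merged: [2, 4, 8, 10]
Compare 19 vs 22: take 19 from left. Merged: [2, 4, 8, 10, 19]
Compare 20 vs 22: take 20 from left. Merged: [2, 4, 8, 10, 19, 20]
Compare 23 vs 22: take 22 from right. Merged: [2, 4, 8, 10, 19, 20, 22]
Compare 23 vs 31: take 23 from left. Merged: [2, 4, 8, 10, 19, 20, 22, 23]
Compare 39 vs 31: take 31 from right. Merged: [2, 4, 8, 10, 19, 20, 22, 23, 31]
Compare 39 vs 37: take 37 from right. Merged: [2, 4, 8, 10, 19, 20, 22, 23, 31, 37]
Append remaining from left: [39]. Merged: [2, 4, 8, 10, 19, 20, 22, 23, 31, 37, 39]

Final merged array: [2, 4, 8, 10, 19, 20, 22, 23, 31, 37, 39]
Total comparisons: 10

The merged array is [2, 4, 8, 10, 19, 20, 22, 23, 31, 37, 39], requiring 10 comparisons. The merge step runs in O(n) time where n is the total number of elements.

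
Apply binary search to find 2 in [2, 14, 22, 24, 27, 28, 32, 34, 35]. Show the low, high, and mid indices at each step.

Binary search for 2 in [2, 14, 22, 24, 27, 28, 32, 34, 35]:

lo=0, hi=8, mid=4, arr[mid]=27 -> 27 > 2, search left half
lo=0, hi=3, mid=1, arr[mid]=14 -> 14 > 2, search left half
lo=0, hi=0, mid=0, arr[mid]=2 -> Found target at index 0!

Binary search finds 2 at index 0 after 3 comparisons. The search repeatedly halves the search space by comparing with the middle element.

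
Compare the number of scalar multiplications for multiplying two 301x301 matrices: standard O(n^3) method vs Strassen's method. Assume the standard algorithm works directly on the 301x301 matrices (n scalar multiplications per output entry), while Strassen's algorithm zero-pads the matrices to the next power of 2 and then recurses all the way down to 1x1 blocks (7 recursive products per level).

Matrix multiplication for 301x301 matrices:

Strassen's algorithm requires power-of-2 dimensions. Pad 301x301 to 512x512 (next power of 2).

Standard algorithm: 301^3 = 27270901 multiplications
Strassen's algorithm: 7^(log2(512)) = 7^9 = 40353607 multiplications
Difference: 27270901 - 40353607 = -13082706 (Strassen uses MORE here due to padding overhead — for small or just-over-power-of-2 n, padding can outweigh the per-level savings)

Standard: 27270901 multiplications (301^3). Strassen: 40353607 multiplications (7^9, after padding to 512x512). Strassen reduces 8 recursive multiplications to 7 at each level.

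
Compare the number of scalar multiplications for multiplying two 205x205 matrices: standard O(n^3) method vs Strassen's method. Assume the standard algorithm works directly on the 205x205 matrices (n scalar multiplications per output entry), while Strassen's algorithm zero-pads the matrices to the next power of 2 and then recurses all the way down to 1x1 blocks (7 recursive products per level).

Matrix multiplication for 205x205 matrices:

Strassen's algorithm requires power-of-2 dimensions. Pad 205x205 to 256x256 (next power of 2).

Standard algorithm: 205^3 = 8615125 multiplications
Strassen's algorithm: 7^(log2(256)) = 7^8 = 5764801 multiplications
Savings: 8615125 - 5764801 = 2850324 multiplications

Standard: 8615125 multiplications (205^3). Strassen: 5764801 multiplications (7^8, after padding to 256x256). Strassen reduces 8 recursive multiplications to 7 at each level.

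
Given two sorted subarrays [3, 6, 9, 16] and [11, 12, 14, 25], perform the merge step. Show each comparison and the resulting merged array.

Merging process:

Compare 3 vs 11: take 3 from left. Merged: [3]
Compare 6 vs 11: take 6 from left. Merged: [3, 6]
Compare 9 vs 11: take 9 from left. Merged: [3, 6, 9]
Compare 16 vs 11: take 11 from right. Merged: [3, 6, 9, 11]
Compare 16 vs 12: take 12 from right. Merged: [3, 6, 9, 11, 12]
Compare 16 vs 14: take 14 from right. Merged: [3, 6, 9, 11, 12, 14]
Compare 16 vs 25: take 16 from left. Merged: [3, 6, 9, 11, 12, 14, 16]
Append remaining from right: [25]. Merged: [3, 6, 9, 11, 12, 14, 16, 25]

Final merged array: [3, 6, 9, 11, 12, 14, 16, 25]
Total comparisons: 7

The merged array is [3, 6, 9, 11, 12, 14, 16, 25], requiring 7 comparisons. The merge step runs in O(n) time where n is the total number of elements.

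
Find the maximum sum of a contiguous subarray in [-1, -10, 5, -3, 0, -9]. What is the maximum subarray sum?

Using Kadane's algorithm on [-1, -10, 5, -3, 0, -9]:

Scanning through the array:
Position 1 (value -10): max_ending_here = -10, max_so_far = -1
Position 2 (value 5): max_ending_here = 5, max_so_far = 5
Position 3 (value -3): max_ending_here = 2, max_so_far = 5
Position 4 (value 0): max_ending_here = 2, max_so_far = 5
Position 5 (value -9): max_ending_here = -7, max_so_far = 5

Maximum subarray: [5]
Maximum sum: 5

The maximum subarray is [5] with sum 5. This subarray runs from index 2 to index 2.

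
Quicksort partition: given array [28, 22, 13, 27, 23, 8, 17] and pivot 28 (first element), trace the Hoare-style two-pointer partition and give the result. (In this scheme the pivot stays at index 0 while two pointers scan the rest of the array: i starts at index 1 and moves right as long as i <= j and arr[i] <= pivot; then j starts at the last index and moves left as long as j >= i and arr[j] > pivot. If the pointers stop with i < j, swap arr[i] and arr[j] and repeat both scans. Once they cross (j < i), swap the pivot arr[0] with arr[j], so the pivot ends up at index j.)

Hoare-style two-pointer partition with pivot = 28:

Initial array: [28, 22, 13, 27, 23, 8, 17]

Pointers start at i = 1, j = 6.
i ends at 7, j ends at 6: the pointers have crossed (j < i), so scanning stops.

Swap pivot arr[0] with arr[6] to place pivot at position 6: [17, 22, 13, 27, 23, 8, 28]
Pivot position: 6

After partitioning with pivot 28, the array becomes [17, 22, 13, 27, 23, 8, 28]. The pivot is placed at index 6. All elements to the left of the pivot are <= 28, and all elements to the right are > 28.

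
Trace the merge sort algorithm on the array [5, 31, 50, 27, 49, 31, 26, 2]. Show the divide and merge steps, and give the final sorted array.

Merge sort trace:

Split: [5, 31, 50, 27, 49, 31, 26, 2] -> [5, 31, 50, 27] and [49, 31, 26, 2]
  Split: [5, 31, 50, 27] -> [5, 31] and [50, 27]
    Split: [5, 31] -> [5] and [31]
    Merge: [5] + [31] -> [5, 31]
    Split: [50, 27] -> [50] and [27]
    Merge: [50] + [27] -> [27, 50]
  Merge: [5, 31] + [27, 50] -> [5, 27, 31, 50]
  Split: [49, 31, 26, 2] -> [49, 31] and [26, 2]
    Split: [49, 31] -> [49] and [31]
    Merge: [49] + [31] -> [31, 49]
    Split: [26, 2] -> [26] and [2]
    Merge: [26] + [2] -> [2, 26]
  Merge: [31, 49] + [2, 26] -> [2, 26, 31, 49]
Merge: [5, 27, 31, 50] + [2, 26, 31, 49] -> [2, 5, 26, 27, 31, 31, 49, 50]

Final sorted array: [2, 5, 26, 27, 31, 31, 49, 50]

The merge sort proceeds by recursively splitting the array and merging sorted halves.
After all merges, the sorted array is [2, 5, 26, 27, 31, 31, 49, 50].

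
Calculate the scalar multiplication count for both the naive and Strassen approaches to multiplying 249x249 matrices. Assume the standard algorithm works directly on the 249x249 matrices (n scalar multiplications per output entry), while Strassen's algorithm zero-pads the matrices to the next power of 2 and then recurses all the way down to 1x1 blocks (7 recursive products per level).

Matrix multiplication for 249x249 matrices:

Strassen's algorithm requires power-of-2 dimensions. Pad 249x249 to 256x256 (next power of 2).

Standard algorithm: 249^3 = 15438249 multiplications
Strassen's algorithm: 7^(log2(256)) = 7^8 = 5764801 multiplications
Savings: 15438249 - 5764801 = 9673448 multiplications

Standard: 15438249 multiplications (249^3). Strassen: 5764801 multiplications (7^8, after padding to 256x256). Strassen reduces 8 recursive multiplications to 7 at each level.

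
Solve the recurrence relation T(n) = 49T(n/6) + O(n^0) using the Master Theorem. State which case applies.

Master Theorem for T(n) = 49T(n/6) + O(n^0):

a = 49, b = 6, c = 0
log_b(a) = log_6(49) = 2.1721

Case 1: c = 0 < log_6(49) = 2.1721
T(n) = O(n^(log_6 49))

For T(n) = 49T(n/6) + O(n^0): log_6(49) = 2.1721. This is Case 1 of the Master Theorem (c < log_b(a), work dominated by leaves), giving O(n^(log_6 49)).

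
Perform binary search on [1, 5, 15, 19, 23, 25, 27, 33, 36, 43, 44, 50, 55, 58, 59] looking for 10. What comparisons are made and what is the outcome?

Binary search for 10 in [1, 5, 15, 19, 23, 25, 27, 33, 36, 43, 44, 50, 55, 58, 59]:

lo=0, hi=14, mid=7, arr[mid]=33 -> 33 > 10, search left half
lo=0, hi=6, mid=3, arr[mid]=19 -> 19 > 10, search left half
lo=0, hi=2, mid=1, arr[mid]=5 -> 5 < 10, search right half
lo=2, hi=2, mid=2, arr[mid]=15 -> 15 > 10, search left half
lo=2 > hi=1, target 10 not found

Binary search determines that 10 is not in the array after 4 comparisons. The search space was exhausted without finding the target.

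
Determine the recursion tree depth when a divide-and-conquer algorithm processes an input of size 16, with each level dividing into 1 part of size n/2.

For divide and conquer with division factor 2:

Problem sizes at each level:
Level 0: 16
Level 1: 8
Level 2: 4
Level 3: 2
Level 4: 1

The root is level 0 and the size-1 base case is level 4 (the tree spans levels 0 through 4, i.e. 5 levels counting the root), so the depth is the number of divisions: log_2(16) = 4

The recursion tree depth is log_2(16) = 4. At each level, the problem size is divided by 2, so it takes 4 divisions to reduce to a base case of size 1. The algorithm makes 1 recursive call at each level.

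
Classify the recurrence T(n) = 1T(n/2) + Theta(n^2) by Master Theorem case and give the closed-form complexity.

Master Theorem for T(n) = 1T(n/2) + O(n^2):

a = 1, b = 2, c = 2
log_b(a) = log_2(1) = 0.0000

Case 3: c = 2 > log_2(1) = 0.0000
T(n) = O(n^2) = O(n^2)

For T(n) = 1T(n/2) + O(n^2): log_2(1) = 0.0000. This is Case 3 of the Master Theorem (c > log_b(a), work dominated by root), giving O(n^2).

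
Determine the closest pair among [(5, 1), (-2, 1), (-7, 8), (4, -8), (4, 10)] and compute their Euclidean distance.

Computing all pairwise distances among 5 points:

d((5, 1), (-2, 1)) = 7.0 <-- minimum
d((5, 1), (-7, 8)) = 13.8924
d((5, 1), (4, -8)) = 9.0554
d((5, 1), (4, 10)) = 9.0554
d((-2, 1), (-7, 8)) = 8.6023
d((-2, 1), (4, -8)) = 10.8167
d((-2, 1), (4, 10)) = 10.8167
d((-7, 8), (4, -8)) = 19.4165
d((-7, 8), (4, 10)) = 11.1803
d((4, -8), (4, 10)) = 18.0

Closest pair: (5, 1) and (-2, 1) with distance 7.0

The closest pair is (5, 1) and (-2, 1) with Euclidean distance 7.0. For 5 points, brute-force pairwise comparison is shown above. For large n, the divide-and-conquer algorithm (sort by x, recurse on halves, check the dividing strip) achieves O(n log n).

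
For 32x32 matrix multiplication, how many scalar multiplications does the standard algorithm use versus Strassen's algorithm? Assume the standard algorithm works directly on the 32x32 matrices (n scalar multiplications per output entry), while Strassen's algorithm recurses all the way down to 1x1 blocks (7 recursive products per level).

Matrix multiplication for 32x32 matrices:

Standard algorithm: 32^3 = 32768 multiplications
Strassen's algorithm: 7^(log2(32)) = 7^5 = 16807 multiplications
Savings: 32768 - 16807 = 15961 multiplications

Standard: 32768 multiplications (32^3). Strassen: 16807 multiplications (7^5). Strassen reduces 8 recursive multiplications to 7 at each level.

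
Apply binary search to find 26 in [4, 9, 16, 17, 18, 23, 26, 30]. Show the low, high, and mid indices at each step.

Binary search for 26 in [4, 9, 16, 17, 18, 23, 26, 30]:

lo=0, hi=7, mid=3, arr[mid]=17 -> 17 < 26, search right half
lo=4, hi=7, mid=5, arr[mid]=23 -> 23 < 26, search right half
lo=6, hi=7, mid=6, arr[mid]=26 -> Found target at index 6!

Binary search finds 26 at index 6 after 3 comparisons. The search repeatedly halves the search space by comparing with the middle element.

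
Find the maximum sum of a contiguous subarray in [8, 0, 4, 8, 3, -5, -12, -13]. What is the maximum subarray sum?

Using Kadane's algorithm on [8, 0, 4, 8, 3, -5, -12, -13]:

Scanning through the array:
Position 1 (value 0): max_ending_here = 8, max_so_far = 8
Position 2 (value 4): max_ending_here = 12, max_so_far = 12
Position 3 (value 8): max_ending_here = 20, max_so_far = 20
Position 4 (value 3): max_ending_here = 23, max_so_far = 23
Position 5 (value -5): max_ending_here = 18, max_so_far = 23
Position 6 (value -12): max_ending_here = 6, max_so_far = 23
Position 7 (value -13): max_ending_here = -7, max_so_far = 23

Maximum subarray: [8, 0, 4, 8, 3]
Maximum sum: 23

The maximum subarray is [8, 0, 4, 8, 3] with sum 23. This subarray runs from index 0 to index 4.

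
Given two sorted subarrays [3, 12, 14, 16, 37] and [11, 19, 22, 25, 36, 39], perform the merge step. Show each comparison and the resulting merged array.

Merging process:

Compare 3 vs 11: take 3 from left. Merged: [3]
Compare 12 vs 11: take 11 from right. Merged: [3, 11]
Compare 12 vs 19: take 12 from left. Merged: [3, 11, 12]
Compare 14 vs 19: take 14 from left. Merged: [3, 11, 12, 14]
Compare 16 vs 19: take 16 from left. Merged: [3, 11, 12, 14, 16]
Compare 37 vs 19: take 19 from right. Merged: [3, 11, 12, 14, 16, 19]
Compare 37 vs 22: take 22 from right. Merged: [3, 11, 12, 14, 16, 19, 22]
Compare 37 vs 25: take 25 from right. Merged: [3, 11, 12, 14, 16, 19, 22, 25]
Compare 37 vs 36: take 36 from right. Merged: [3, 11, 12, 14, 16, 19, 22, 25, 36]
Compare 37 vs 39: take 37 from left. Merged: [3, 11, 12, 14, 16, 19, 22, 25, 36, 37]
Append remaining from right: [39]. Merged: [3, 11, 12, 14, 16, 19, 22, 25, 36, 37, 39]

Final merged array: [3, 11, 12, 14, 16, 19, 22, 25, 36, 37, 39]
Total comparisons: 10

The merged array is [3, 11, 12, 14, 16, 19, 22, 25, 36, 37, 39], requiring 10 comparisons. The merge step runs in O(n) time where n is the total number of elements.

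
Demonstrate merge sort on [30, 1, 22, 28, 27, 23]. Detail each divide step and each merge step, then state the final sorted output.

Merge sort trace:

Split: [30, 1, 22, 28, 27, 23] -> [30, 1, 22] and [28, 27, 23]
  Split: [30, 1, 22] -> [30] and [1, 22]
    Split: [1, 22] -> [1] and [22]
    Merge: [1] + [22] -> [1, 22]
  Merge: [30] + [1, 22] -> [1, 22, 30]
  Split: [28, 27, 23] -> [28] and [27, 23]
    Split: [27, 23] -> [27] and [23]
    Merge: [27] + [23] -> [23, 27]
  Merge: [28] + [23, 27] -> [23, 27, 28]
Merge: [1, 22, 30] + [23, 27, 28] -> [1, 22, 23, 27, 28, 30]

Final sorted array: [1, 22, 23, 27, 28, 30]

The merge sort proceeds by recursively splitting the array and merging sorted halves.
After all merges, the sorted array is [1, 22, 23, 27, 28, 30].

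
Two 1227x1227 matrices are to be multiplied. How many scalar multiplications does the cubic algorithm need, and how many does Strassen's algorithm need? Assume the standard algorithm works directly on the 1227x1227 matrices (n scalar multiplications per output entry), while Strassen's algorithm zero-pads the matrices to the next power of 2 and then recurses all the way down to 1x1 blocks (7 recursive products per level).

Matrix multiplication for 1227x1227 matrices:

Strassen's algorithm requires power-of-2 dimensions. Pad 1227x1227 to 2048x2048 (next power of 2).

Standard algorithm: 1227^3 = 1847284083 multiplications
Strassen's algorithm: 7^(log2(2048)) = 7^11 = 1977326743 multiplications
Difference: 1847284083 - 1977326743 = -130042660 (Strassen uses MORE here due to padding overhead — for small or just-over-power-of-2 n, padding can outweigh the per-level savings)

Standard: 1847284083 multiplications (1227^3). Strassen: 1977326743 multiplications (7^11, after padding to 2048x2048). Strassen reduces 8 recursive multiplications to 7 at each level.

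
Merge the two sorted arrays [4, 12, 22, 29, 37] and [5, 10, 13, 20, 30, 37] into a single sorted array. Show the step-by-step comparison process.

Merging process:

Compare 4 vs 5: take 4 from left. Merged: [4]
Compare 12 vs 5: take 5 from right. Merged: [4, 5]
Compare 12 vs 10: take 10 from right. Merged: [4, 5, 10]
Compare 12 vs 13: take 12 from left. Merged: [4, 5, 10, 12]
Compare 22 vs 13: take 13 from right. Merged: [4, 5, 10, 12, 13]
Compare 22 vs 20: take 20 from right. Merged: [4, 5, 10, 12, 13, 20]
Compare 22 vs 30: take 22 from left. Merged: [4, 5, 10, 12, 13, 20, 22]
Compare 29 vs 30: take 29 from left. Merged: [4, 5, 10, 12, 13, 20, 22, 29]
Compare 37 vs 30: take 30 from right. Merged: [4, 5, 10, 12, 13, 20, 22, 29, 30]
Compare 37 vs 37: take 37 from left. Merged: [4, 5, 10, 12, 13, 20, 22, 29, 30, 37]
Append remaining from right: [37]. Merged: [4, 5, 10, 12, 13, 20, 22, 29, 30, 37, 37]

Final merged array: [4, 5, 10, 12, 13, 20, 22, 29, 30, 37, 37]
Total comparisons: 10

The merged array is [4, 5, 10, 12, 13, 20, 22, 29, 30, 37, 37], requiring 10 comparisons. The merge step runs in O(n) time where n is the total number of elements.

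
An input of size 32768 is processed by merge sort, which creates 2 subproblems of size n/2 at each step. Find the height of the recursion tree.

For divide and conquer with division factor 2:

Problem sizes at each level:
Level 0: 32768
Level 1: 16384
Level 2: 8192
Level 3: 4096
Level 4: 2048
Level 5: 1024
Level 6: 512
Level 7: 256
Level 8: 128
Level 9: 64
Level 10: 32
Level 11: 16
Level 12: 8
Level 13: 4
Level 14: 2
Level 15: 1

The root is level 0 and the size-1 base case is level 15 (the tree spans levels 0 through 15, i.e. 16 levels counting the root), so the depth is the number of divisions: log_2(32768) = 15

The recursion tree depth is log_2(32768) = 15. At each level, the problem size is divided by 2, so it takes 15 divisions to reduce to a base case of size 1. The algorithm makes 2 recursive calls at each level.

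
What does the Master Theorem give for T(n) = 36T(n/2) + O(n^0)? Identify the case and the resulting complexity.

Master Theorem for T(n) = 36T(n/2) + O(n^0):

a = 36, b = 2, c = 0
log_b(a) = log_2(36) = 5.1699

Case 1: c = 0 < log_2(36) = 5.1699
T(n) = O(n^(log_2 36))

For T(n) = 36T(n/2) + O(n^0): log_2(36) = 5.1699. This is Case 1 of the Master Theorem (c < log_b(a), work dominated by leaves), giving O(n^(log_2 36)).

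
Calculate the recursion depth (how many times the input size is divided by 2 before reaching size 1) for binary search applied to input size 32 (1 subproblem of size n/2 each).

For divide and conquer with division factor 2:

Problem sizes at each level:
Level 0: 32
Level 1: 16
Level 2: 8
Level 3: 4
Level 4: 2
Level 5: 1

The root is level 0 and the size-1 base case is level 5 (the tree spans levels 0 through 5, i.e. 6 levels counting the root), so the depth is the number of divisions: log_2(32) = 5

The recursion tree depth is log_2(32) = 5. At each level, the problem size is divided by 2, so it takes 5 divisions to reduce to a base case of size 1. The algorithm makes 1 recursive call at each level.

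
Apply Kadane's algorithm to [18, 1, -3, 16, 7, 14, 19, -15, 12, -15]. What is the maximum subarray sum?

Using Kadane's algorithm on [18, 1, -3, 16, 7, 14, 19, -15, 12, -15]:

Scanning through the array:
Position 1 (value 1): max_ending_here = 19, max_so_far = 19
Position 2 (value -3): max_ending_here = 16, max_so_far = 19
Position 3 (value 16): max_ending_here = 32, max_so_far = 32
Position 4 (value 7): max_ending_here = 39, max_so_far = 39
Position 5 (value 14): max_ending_here = 53, max_so_far = 53
Position 6 (value 19): max_ending_here = 72, max_so_far = 72
Position 7 (value -15): max_ending_here = 57, max_so_far = 72
Position 8 (value 12): max_ending_here = 69, max_so_far = 72
Position 9 (value -15): max_ending_here = 54, max_so_far = 72

Maximum subarray: [18, 1, -3, 16, 7, 14, 19]
Maximum sum: 72

The maximum subarray is [18, 1, -3, 16, 7, 14, 19] with sum 72. This subarray runs from index 0 to index 6.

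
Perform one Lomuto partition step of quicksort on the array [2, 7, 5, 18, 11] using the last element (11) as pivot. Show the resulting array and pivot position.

Lomuto partition with pivot = 11:

Initial array: [2, 7, 5, 18, 11]

arr[0]=2 <= 11: swap with position 0, array becomes [2, 7, 5, 18, 11]
arr[1]=7 <= 11: swap with position 1, array becomes [2, 7, 5, 18, 11]
arr[2]=5 <= 11: swap with position 2, array becomes [2, 7, 5, 18, 11]
arr[3]=18 > 11: no swap

Place pivot at position 3: [2, 7, 5, 11, 18]
Pivot position: 3

After partitioning with pivot 11, the array becomes [2, 7, 5, 11, 18]. The pivot is placed at index 3. All elements to the left of the pivot are <= 11, and all elements to the right are > 11.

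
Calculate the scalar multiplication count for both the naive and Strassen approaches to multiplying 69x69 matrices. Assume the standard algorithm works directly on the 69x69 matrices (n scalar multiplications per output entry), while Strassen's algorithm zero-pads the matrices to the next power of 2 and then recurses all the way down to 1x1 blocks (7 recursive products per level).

Matrix multiplication for 69x69 matrices:

Strassen's algorithm requires power-of-2 dimensions. Pad 69x69 to 128x128 (next power of 2).

Standard algorithm: 69^3 = 328509 multiplications
Strassen's algorithm: 7^(log2(128)) = 7^7 = 823543 multiplications
Difference: 328509 - 823543 = -495034 (Strassen uses MORE here due to padding overhead — for small or just-over-power-of-2 n, padding can outweigh the per-level savings)

Standard: 328509 multiplications (69^3). Strassen: 823543 multiplications (7^7, after padding to 128x128). Strassen reduces 8 recursive multiplications to 7 at each level.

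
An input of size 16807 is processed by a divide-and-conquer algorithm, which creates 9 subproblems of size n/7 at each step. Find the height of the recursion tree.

For divide and conquer with division factor 7:

Problem sizes at each level:
Level 0: 16807
Level 1: 2401
Level 2: 343
Level 3: 49
Level 4: 7
Level 5: 1

The root is level 0 and the size-1 base case is level 5 (the tree spans levels 0 through 5, i.e. 6 levels counting the root), so the depth is the number of divisions: log_7(16807) = 5

The recursion tree depth is log_7(16807) = 5. At each level, the problem size is divided by 7, so it takes 5 divisions to reduce to a base case of size 1. The algorithm makes 9 recursive calls at each level.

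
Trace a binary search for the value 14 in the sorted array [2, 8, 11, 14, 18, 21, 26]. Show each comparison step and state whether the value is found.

Binary search for 14 in [2, 8, 11, 14, 18, 21, 26]:

lo=0, hi=6, mid=3, arr[mid]=14 -> Found target at index 3!

Binary search finds 14 at index 3 after 1 comparisons. The search repeatedly halves the search space by comparing with the middle element.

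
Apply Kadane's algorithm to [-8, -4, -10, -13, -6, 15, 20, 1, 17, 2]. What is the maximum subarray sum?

Using Kadane's algorithm on [-8, -4, -10, -13, -6, 15, 20, 1, 17, 2]:

Scanning through the array:
Position 1 (value -4): max_ending_here = -4, max_so_far = -4
Position 2 (value -10): max_ending_here = -10, max_so_far = -4
Position 3 (value -13): max_ending_here = -13, max_so_far = -4
Position 4 (value -6): max_ending_here = -6, max_so_far = -4
Position 5 (value 15): max_ending_here = 15, max_so_far = 15
Position 6 (value 20): max_ending_here = 35, max_so_far = 35
Position 7 (value 1): max_ending_here = 36, max_so_far = 36
Position 8 (value 17): max_ending_here = 53, max_so_far = 53
Position 9 (value 2): max_ending_here = 55, max_so_far = 55

Maximum subarray: [15, 20, 1, 17, 2]
Maximum sum: 55

The maximum subarray is [15, 20, 1, 17, 2] with sum 55. This subarray runs from index 5 to index 9.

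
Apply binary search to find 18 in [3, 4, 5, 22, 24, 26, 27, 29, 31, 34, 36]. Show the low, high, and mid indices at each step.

Binary search for 18 in [3, 4, 5, 22, 24, 26, 27, 29, 31, 34, 36]:

lo=0, hi=10, mid=5, arr[mid]=26 -> 26 > 18, search left half
lo=0, hi=4, mid=2, arr[mid]=5 -> 5 < 18, search right half
lo=3, hi=4, mid=3, arr[mid]=22 -> 22 > 18, search left half
lo=3 > hi=2, target 18 not found

Binary search determines that 18 is not in the array after 3 comparisons. The search space was exhausted without finding the target.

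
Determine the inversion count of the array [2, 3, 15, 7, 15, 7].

Finding inversions in [2, 3, 15, 7, 15, 7]:

(2, 3): arr[2]=15 > arr[3]=7
(2, 5): arr[2]=15 > arr[5]=7
(4, 5): arr[4]=15 > arr[5]=7

Total inversions: 3

The array has 3 inversion(s): (2,3), (2,5), (4,5). Each pair (i,j) satisfies i < j and arr[i] > arr[j].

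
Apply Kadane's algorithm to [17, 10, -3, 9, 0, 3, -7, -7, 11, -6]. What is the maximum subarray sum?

Using Kadane's algorithm on [17, 10, -3, 9, 0, 3, -7, -7, 11, -6]:

Scanning through the array:
Position 1 (value 10): max_ending_here = 27, max_so_far = 27
Position 2 (value -3): max_ending_here = 24, max_so_far = 27
Position 3 (value 9): max_ending_here = 33, max_so_far = 33
Position 4 (value 0): max_ending_here = 33, max_so_far = 33
Position 5 (value 3): max_ending_here = 36, max_so_far = 36
Position 6 (value -7): max_ending_here = 29, max_so_far = 36
Position 7 (value -7): max_ending_here = 22, max_so_far = 36
Position 8 (value 11): max_ending_here = 33, max_so_far = 36
Position 9 (value -6): max_ending_here = 27, max_so_far = 36

Maximum subarray: [17, 10, -3, 9, 0, 3]
Maximum sum: 36

The maximum subarray is [17, 10, -3, 9, 0, 3] with sum 36. This subarray runs from index 0 to index 5.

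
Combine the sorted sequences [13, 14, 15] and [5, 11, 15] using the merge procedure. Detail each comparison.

Merging process:

Compare 13 vs 5: take 5 from right. Merged: [5]
Compare 13 vs 11: take 11 from right. Merged: [5, 11]
Compare 13 vs 15: take 13 from left. Merged: [5, 11, 13]
Compare 14 vs 15: take 14 from left. Merged: [5, 11, 13, 14]
Compare 15 vs 15: take 15 from left. Merged: [5, 11, 13, 14, 15]
Append remaining from right: [15]. Merged: [5, 11, 13, 14, 15, 15]

Final merged array: [5, 11, 13, 14, 15, 15]
Total comparisons: 5

The merged array is [5, 11, 13, 14, 15, 15], requiring 5 comparisons. The merge step runs in O(n) time where n is the total number of elements.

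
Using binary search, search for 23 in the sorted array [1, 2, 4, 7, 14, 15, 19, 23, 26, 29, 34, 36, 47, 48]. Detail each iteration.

Binary search for 23 in [1, 2, 4, 7, 14, 15, 19, 23, 26, 29, 34, 36, 47, 48]:

lo=0, hi=13, mid=6, arr[mid]=19 -> 19 < 23, search right half
lo=7, hi=13, mid=10, arr[mid]=34 -> 34 > 23, search left half
lo=7, hi=9, mid=8, arr[mid]=26 -> 26 > 23, search left half
lo=7, hi=7, mid=7, arr[mid]=23 -> Found target at index 7!

Binary search finds 23 at index 7 after 4 comparisons. The search repeatedly halves the search space by comparing with the middle element.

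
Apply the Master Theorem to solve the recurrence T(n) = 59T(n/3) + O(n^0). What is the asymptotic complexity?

Master Theorem for T(n) = 59T(n/3) + O(n^0):

a = 59, b = 3, c = 0
log_b(a) = log_3(59) = 3.7115

Case 1: c = 0 < log_3(59) = 3.7115
T(n) = O(n^(log_3 59))

For T(n) = 59T(n/3) + O(n^0): log_3(59) = 3.7115. This is Case 1 of the Master Theorem (c < log_b(a), work dominated by leaves), giving O(n^(log_3 59)).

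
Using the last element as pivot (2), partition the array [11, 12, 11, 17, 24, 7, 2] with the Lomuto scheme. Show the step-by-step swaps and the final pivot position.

Lomuto partition with pivot = 2:

Initial array: [11, 12, 11, 17, 24, 7, 2]

arr[0]=11 > 2: no swap
arr[1]=12 > 2: no swap
arr[2]=11 > 2: no swap
arr[3]=17 > 2: no swap
arr[4]=24 > 2: no swap
arr[5]=7 > 2: no swap

Place pivot at position 0: [2, 12, 11, 17, 24, 7, 11]
Pivot position: 0

After partitioning with pivot 2, the array becomes [2, 12, 11, 17, 24, 7, 11]. The pivot is placed at index 0. All elements to the left of the pivot are <= 2, and all elements to the right are > 2.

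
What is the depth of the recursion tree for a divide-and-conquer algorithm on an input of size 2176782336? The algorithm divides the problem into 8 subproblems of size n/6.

For divide and conquer with division factor 6:

Problem sizes at each level:
Level 0: 2176782336
Level 1: 362797056
Level 2: 60466176
Level 3: 10077696
Level 4: 1679616
Level 5: 279936
Level 6: 46656
Level 7: 7776
Level 8: 1296
Level 9: 216
Level 10: 36
Level 11: 6
Level 12: 1

The root is level 0 and the size-1 base case is level 12 (the tree spans levels 0 through 12, i.e. 13 levels counting the root), so the depth is the number of divisions: log_6(2176782336) = 12

The recursion tree depth is log_6(2176782336) = 12. At each level, the problem size is divided by 6, so it takes 12 divisions to reduce to a base case of size 1. The algorithm makes 8 recursive calls at each level.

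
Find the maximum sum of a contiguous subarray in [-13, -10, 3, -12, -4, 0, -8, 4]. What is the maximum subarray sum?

Using Kadane's algorithm on [-13, -10, 3, -12, -4, 0, -8, 4]:

Scanning through the array:
Position 1 (value -10): max_ending_here = -10, max_so_far = -10
Position 2 (value 3): max_ending_here = 3, max_so_far = 3
Position 3 (value -12): max_ending_here = -9, max_so_far = 3
Position 4 (value -4): max_ending_here = -4, max_so_far = 3
Position 5 (value 0): max_ending_here = 0, max_so_far = 3
Position 6 (value -8): max_ending_here = -8, max_so_far = 3
Position 7 (value 4): max_ending_here = 4, max_so_far = 4

Maximum subarray: [4]
Maximum sum: 4

The maximum subarray is [4] with sum 4. This subarray runs from index 7 to index 7.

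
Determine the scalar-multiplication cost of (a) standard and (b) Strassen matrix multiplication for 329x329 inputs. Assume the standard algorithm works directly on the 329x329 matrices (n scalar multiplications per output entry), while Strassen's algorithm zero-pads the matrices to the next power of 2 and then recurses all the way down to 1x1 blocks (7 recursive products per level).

Matrix multiplication for 329x329 matrices:

Strassen's algorithm requires power-of-2 dimensions. Pad 329x329 to 512x512 (next power of 2).

Standard algorithm: 329^3 = 35611289 multiplications
Strassen's algorithm: 7^(log2(512)) = 7^9 = 40353607 multiplications
Difference: 35611289 - 40353607 = -4742318 (Strassen uses MORE here due to padding overhead — for small or just-over-power-of-2 n, padding can outweigh the per-level savings)

Standard: 35611289 multiplications (329^3). Strassen: 40353607 multiplications (7^9, after padding to 512x512). Strassen reduces 8 recursive multiplications to 7 at each level.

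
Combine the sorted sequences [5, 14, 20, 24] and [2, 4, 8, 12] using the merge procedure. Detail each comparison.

Merging process:

Compare 5 vs 2: take 2 from right. Merged: [2]
Compare 5 vs 4: take 4 from right. Merged: [2, 4]
Compare 5 vs 8: take 5 from left. Merged: [2, 4, 5]
Compare 14 vs 8: take 8 from right. Merged: [2, 4, 5, 8]
Compare 14 vs 12: take 12 from right. Merged: [2, 4, 5, 8, 12]
Append remaining from left: [14, 20, 24]. Merged: [2, 4, 5, 8, 12, 14, 20, 24]

Final merged array: [2, 4, 5, 8, 12, 14, 20, 24]
Total comparisons: 5

The merged array is [2, 4, 5, 8, 12, 14, 20, 24], requiring 5 comparisons. The merge step runs in O(n) time where n is the total number of elements.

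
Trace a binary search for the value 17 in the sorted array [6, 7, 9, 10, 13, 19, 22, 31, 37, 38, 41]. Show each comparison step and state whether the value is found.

Binary search for 17 in [6, 7, 9, 10, 13, 19, 22, 31, 37, 38, 41]:

lo=0, hi=10, mid=5, arr[mid]=19 -> 19 > 17, search left half
lo=0, hi=4, mid=2, arr[mid]=9 -> 9 < 17, search right half
lo=3, hi=4, mid=3, arr[mid]=10 -> 10 < 17, search right half
lo=4, hi=4, mid=4, arr[mid]=13 -> 13 < 17, search right half
lo=5 > hi=4, target 17 not found

Binary search determines that 17 is not in the array after 4 comparisons. The search space was exhausted without finding the target.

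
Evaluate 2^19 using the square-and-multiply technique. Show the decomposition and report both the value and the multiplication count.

Computing 2^19 by squaring (build up from 2^1; each line after the first costs one multiplication):

2^1 = 2
2^2 = (2^1)^2 = 2^2 = 4
2^4 = (2^2)^2 = 4^2 = 16
2^8 = (2^4)^2 = 16^2 = 256
2^9 = 2 * 2^8 = 2 * 256 = 512
2^18 = (2^9)^2 = 512^2 = 262144
2^19 = 2 * 2^18 = 2 * 262144 = 524288

Result: 524288
Multiplications needed: 6 (6 lines after 2^1)

2^19 = 524288. Using exponentiation by squaring, this requires 6 multiplications. The key idea: if the exponent is even, square the half-power; if odd, multiply by the base once.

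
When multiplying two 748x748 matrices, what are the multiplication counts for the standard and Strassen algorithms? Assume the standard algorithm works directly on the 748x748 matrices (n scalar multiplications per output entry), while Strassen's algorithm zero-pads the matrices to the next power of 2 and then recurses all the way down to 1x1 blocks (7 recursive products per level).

Matrix multiplication for 748x748 matrices:

Strassen's algorithm requires power-of-2 dimensions. Pad 748x748 to 1024x1024 (next power of 2).

Standard algorithm: 748^3 = 418508992 multiplications
Strassen's algorithm: 7^(log2(1024)) = 7^10 = 282475249 multiplications
Savings: 418508992 - 282475249 = 136033743 multiplications

Standard: 418508992 multiplications (748^3). Strassen: 282475249 multiplications (7^10, after padding to 1024x1024). Strassen reduces 8 recursive multiplications to 7 at each level.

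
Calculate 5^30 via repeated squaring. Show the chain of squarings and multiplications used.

Computing 5^30 by squaring (build up from 5^1; each line after the first costs one multiplication):

5^1 = 5
5^2 = (5^1)^2 = 5^2 = 25
5^3 = 5 * 5^2 = 5 * 25 = 125
5^6 = (5^3)^2 = 125^2 = 15625
5^7 = 5 * 5^6 = 5 * 15625 = 78125
5^14 = (5^7)^2 = 78125^2 = 6103515625
5^15 = 5 * 5^14 = 5 * 6103515625 = 30517578125
5^30 = (5^15)^2 = 30517578125^2 = 931322574615478515625

Result: 931322574615478515625
Multiplications needed: 7 (7 lines after 5^1)

5^30 = 931322574615478515625. Using exponentiation by squaring, this requires 7 multiplications. The key idea: if the exponent is even, square the half-power; if odd, multiply by the base once.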